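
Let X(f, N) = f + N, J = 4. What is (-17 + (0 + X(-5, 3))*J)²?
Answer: 625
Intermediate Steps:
X(f, N) = N + f
(-17 + (0 + X(-5, 3))*J)² = (-17 + (0 + (3 - 5))*4)² = (-17 + (0 - 2)*4)² = (-17 - 2*4)² = (-17 - 8)² = (-25)² = 625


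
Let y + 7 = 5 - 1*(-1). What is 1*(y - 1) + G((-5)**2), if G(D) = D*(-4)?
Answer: -102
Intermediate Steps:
y = -1 (y = -7 + (5 - 1*(-1)) = -7 + (5 + 1) = -7 + 6 = -1)
G(D) = -4*D
1*(y - 1) + G((-5)**2) = 1*(-1 - 1) - 4*(-5)**2 = 1*(-2) - 4*25 = -2 - 100 = -102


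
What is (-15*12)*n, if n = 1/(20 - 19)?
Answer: -180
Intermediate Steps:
n = 1 (n = 1/1 = 1)
(-15*12)*n = -15*12*1 = -180*1 = -180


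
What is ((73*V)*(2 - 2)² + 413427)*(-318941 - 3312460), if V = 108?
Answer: -1501319221227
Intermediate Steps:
((73*V)*(2 - 2)² + 413427)*(-318941 - 3312460) = ((73*108)*(2 - 2)² + 413427)*(-318941 - 3312460) = (7884*0² + 413427)*(-3631401) = (7884*0 + 413427)*(-3631401) = (0 + 413427)*(-3631401) = 413427*(-3631401) = -1501319221227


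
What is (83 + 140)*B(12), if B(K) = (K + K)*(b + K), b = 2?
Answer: 74928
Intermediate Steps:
B(K) = 2*K*(2 + K) (B(K) = (K + K)*(2 + K) = (2*K)*(2 + K) = 2*K*(2 + K))
(83 + 140)*B(12) = (83 + 140)*(2*12*(2 + 12)) = 223*(2*12*14) = 223*336 = 74928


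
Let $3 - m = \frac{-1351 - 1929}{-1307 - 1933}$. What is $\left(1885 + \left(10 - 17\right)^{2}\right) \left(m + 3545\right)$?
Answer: $\frac{555649804}{81} \approx 6.8599 \cdot 10^{6}$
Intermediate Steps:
$m = \frac{161}{81}$ ($m = 3 - \frac{-1351 - 1929}{-1307 - 1933} = 3 - - \frac{3280}{-3240} = 3 - \left(-3280\right) \left(- \frac{1}{3240}\right) = 3 - \frac{82}{81} = \frac{161}{81} \approx 1.9877$)
$\left(1885 + \left(10 - 17\right)^{2}\right) \left(m + 3545\right) = \left(1885 + \left(10 - 17\right)^{2}\right) \left(\frac{161}{81} + 3545\right) = \left(1885 + \left(-7\right)^{2}\right) \frac{287306}{81} = \left(1885 + 49\right) \frac{287306}{81} = 1934 \cdot \frac{287306}{81} = \frac{555649804}{81}$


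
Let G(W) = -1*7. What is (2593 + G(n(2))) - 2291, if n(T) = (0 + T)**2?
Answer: 295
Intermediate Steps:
n(T) = T**2
G(W) = -7
(2593 + G(n(2))) - 2291 = (2593 - 7) - 2291 = 2586 - 2291 = 295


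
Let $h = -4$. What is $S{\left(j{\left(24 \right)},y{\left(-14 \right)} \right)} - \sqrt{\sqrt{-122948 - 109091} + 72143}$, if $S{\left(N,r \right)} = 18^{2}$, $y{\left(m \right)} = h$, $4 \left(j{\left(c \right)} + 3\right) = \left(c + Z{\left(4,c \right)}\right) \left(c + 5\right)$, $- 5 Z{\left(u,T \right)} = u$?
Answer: $324 - \sqrt{72143 + i \sqrt{232039}} \approx 55.404 - 0.89671 i$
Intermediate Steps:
$Z{\left(u,T \right)} = - \frac{u}{5}$
$j{\left(c \right)} = -3 + \frac{\left(5 + c\right) \left(- \frac{4}{5} + c\right)}{4}$ ($j{\left(c \right)} = -3 + \frac{\left(c - \frac{4}{5}\right) \left(c + 5\right)}{4} = -3 + \frac{\left(c - \frac{4}{5}\right) \left(5 + c\right)}{4} = -3 + \frac{\left(- \frac{4}{5} + c\right) \left(5 + c\right)}{4} = -3 + \frac{\left(5 + c\right) \left(- \frac{4}{5} + c\right)}{4}$)
$y{\left(m \right)} = -4$
$S{\left(N,r \right)} = 324$
$S{\left(j{\left(24 \right)},y{\left(-14 \right)} \right)} - \sqrt{\sqrt{-122948 - 109091} + 72143} = 324 - \sqrt{\sqrt{-122948 - 109091} + 72143} = 324 - \sqrt{\sqrt{-232039} + 72143} = 324 - \sqrt{i \sqrt{232039} + 72143} = 324 - \sqrt{72143 + i \sqrt{232039}}$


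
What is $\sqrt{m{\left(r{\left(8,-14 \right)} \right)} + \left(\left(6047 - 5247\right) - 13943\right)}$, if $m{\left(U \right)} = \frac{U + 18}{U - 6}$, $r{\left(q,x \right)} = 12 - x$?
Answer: $\frac{2 i \sqrt{82130}}{5} \approx 114.63 i$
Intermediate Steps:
$m{\left(U \right)} = \frac{18 + U}{-6 + U}$
$\sqrt{m{\left(r{\left(8,-14 \right)} \right)} + \left(\left(6047 - 5247\right) - 13943\right)} = \sqrt{\frac{18 + \left(12 - -14\right)}{-6 + \left(12 - -14\right)} + \left(\left(6047 - 5247\right) - 13943\right)} = \sqrt{\frac{18 + \left(12 + 14\right)}{-6 + \left(12 + 14\right)} + \left(800 - 13943\right)} = \sqrt{\frac{18 + 26}{-6 + 26} - 13143} = \sqrt{\frac{1}{20} \cdot 44 - 13143} = \sqrt{\frac{11}{5} - 13143} = \sqrt{- \frac{65704}{5}} = \frac{2 i \sqrt{82130}}{5}$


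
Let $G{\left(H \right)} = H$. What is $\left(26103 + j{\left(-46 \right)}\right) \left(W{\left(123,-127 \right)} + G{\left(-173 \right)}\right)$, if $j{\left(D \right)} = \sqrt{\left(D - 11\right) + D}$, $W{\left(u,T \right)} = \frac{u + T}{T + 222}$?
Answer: $- \frac{429107217}{95} - \frac{16439 i \sqrt{103}}{95} \approx -4.5169 \cdot 10^{6} - 1756.2 i$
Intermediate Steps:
$W{\left(u,T \right)} = \frac{T + u}{222 + T}$
$j{\left(D \right)} = \sqrt{-11 + 2 D}$ ($j{\left(D \right)} = \sqrt{\left(-11 + D\right) + D} = \sqrt{-11 + 2 D}$)
$\left(26103 + j{\left(-46 \right)}\right) \left(W{\left(123,-127 \right)} + G{\left(-173 \right)}\right) = \left(26103 + \sqrt{-11 + 2 \left(-46\right)}\right) \left(\frac{-127 + 123}{222 - 127} - 173\right) = \left(26103 + \sqrt{-11 - 92}\right) \left(\frac{1}{95} \left(-4\right) - 173\right) = \left(26103 + \sqrt{-103}\right) \left(\frac{1}{95} \left(-4\right) - 173\right) = \left(26103 + i \sqrt{103}\right) \left(- \frac{4}{95} - 173\right) = \left(26103 + i \sqrt{103}\right) \left(- \frac{16439}{95}\right) = - \frac{429107217}{95} - \frac{16439 i \sqrt{103}}{95}$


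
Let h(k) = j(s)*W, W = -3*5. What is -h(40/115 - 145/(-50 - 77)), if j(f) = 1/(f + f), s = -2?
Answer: -15/4 ≈ -3.7500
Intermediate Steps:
j(f) = 1/(2*f)
W = -15
h(k) = 15/4 (h(k) = ((1/2)/(-2))*(-15) = ((1/2)*(-1/2))*(-15) = -1/4*(-15) = 15/4)
-h(40/115 - 145/(-50 - 77)) = -1*15/4 = -15/4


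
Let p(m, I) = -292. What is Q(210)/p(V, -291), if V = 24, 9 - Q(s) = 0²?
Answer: -9/292 ≈ -0.030822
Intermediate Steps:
Q(s) = 9 (Q(s) = 9 - 1*0² = 9 - 1*0 = 9 + 0 = 9)
Q(210)/p(V, -291) = 9/(-292) = 9*(-1/292) = -9/292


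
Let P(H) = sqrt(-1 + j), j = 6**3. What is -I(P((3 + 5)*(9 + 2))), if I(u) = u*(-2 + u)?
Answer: -215 + 2*sqrt(215) ≈ -185.67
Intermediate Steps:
j = 216
P(H) = sqrt(215) (P(H) = sqrt(-1 + 216) = sqrt(215))
-I(P((3 + 5)*(9 + 2))) = -sqrt(215)*(-2 + sqrt(215))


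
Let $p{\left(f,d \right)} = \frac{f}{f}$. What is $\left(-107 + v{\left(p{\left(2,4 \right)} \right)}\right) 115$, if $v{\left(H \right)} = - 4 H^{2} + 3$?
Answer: $-12420$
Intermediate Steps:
$p{\left(f,d \right)} = 1$
$v{\left(H \right)} = 3 - 4 H^{2}$
$\left(-107 + v{\left(p{\left(2,4 \right)} \right)}\right) 115 = \left(-107 + \left(3 - 4 \cdot 1^{2}\right)\right) 115 = \left(-107 + \left(3 - 4\right)\right) 115 = \left(-107 - 1\right) 115 = \left(-108\right) 115 = -12420$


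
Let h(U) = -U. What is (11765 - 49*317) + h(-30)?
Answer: -3738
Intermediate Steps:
(11765 - 49*317) + h(-30) = (11765 - 49*317) - 1*(-30) = (11765 - 15533) + 30 = -3768 + 30 = -3738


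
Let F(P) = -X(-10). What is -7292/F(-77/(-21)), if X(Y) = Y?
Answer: -3646/5 ≈ -729.20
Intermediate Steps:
F(P) = 10 (F(P) = -1*(-10) = 10)
-7292/F(-77/(-21)) = -7292/10 = -7292*1/10 = -3646/5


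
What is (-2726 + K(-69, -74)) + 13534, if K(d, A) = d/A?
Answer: 799861/74 ≈ 10809.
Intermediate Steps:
(-2726 + K(-69, -74)) + 13534 = (-2726 - 69/(-74)) + 13534 = (-2726 - 69*(-1/74)) + 13534 = (-2726 + 69/74) + 13534 = -201655/74 + 13534 = 799861/74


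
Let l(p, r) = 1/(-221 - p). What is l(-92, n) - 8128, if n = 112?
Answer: -1048513/129 ≈ -8128.0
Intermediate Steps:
l(-92, n) - 8128 = -1/(221 - 92) - 8128 = -1/129 - 8128 = -1048513/129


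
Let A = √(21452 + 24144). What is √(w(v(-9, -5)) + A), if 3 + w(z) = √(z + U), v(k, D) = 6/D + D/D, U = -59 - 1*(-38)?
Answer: √(-75 + 50*√11399 + 5*I*√530)/5 ≈ 14.511 + 0.15865*I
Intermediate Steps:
U = -21 (U = -59 + 38 = -21)
v(k, D) = 1 + 6/D (v(k, D) = 6/D + 1 = 1 + 6/D)
w(z) = -3 + √(-21 + z) (w(z) = -3 + √(z - 21) = -3 + √(-21 + z))
A = 2*√11399 (A = √45596 = 2*√11399 ≈ 213.53)
√(w(v(-9, -5)) + A) = √((-3 + √(-21 + (6 - 5)/(-5))) + 2*√11399) = √((-3 + √(-21 - ⅕*1)) + 2*√11399) = √((-3 + √(-21 - ⅕)) + 2*√11399) = √((-3 + √(-106/5)) + 2*√11399) = √((-3 + I*√530/5) + 2*√11399) = √(-3 + 2*√11399 + I*√530/5)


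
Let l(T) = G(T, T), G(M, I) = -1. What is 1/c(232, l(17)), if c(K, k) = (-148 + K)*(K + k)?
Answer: 1/19404 ≈ 5.1536e-5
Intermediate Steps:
l(T) = -1
1/c(232, l(17)) = 1/(232**2 - 148*232 - 148*(-1) + 232*(-1)) = 1/(53824 - 34336 + 148 - 232) = 1/19404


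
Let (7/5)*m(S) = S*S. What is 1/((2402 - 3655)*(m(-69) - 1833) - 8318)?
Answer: -1/1972664 ≈ -5.0693e-7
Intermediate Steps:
m(S) = 5*S**2/7 (m(S) = 5*(S*S)/7 = 5*S**2/7)
1/((2402 - 3655)*(m(-69) - 1833) - 8318) = 1/((2402 - 3655)*((5/7)*(-69)**2 - 1833) - 8318) = 1/(-1253*((5/7)*4761 - 1833) - 8318) = 1/(-1253*(23805/7 - 1833) - 8318) = 1/(-1253*10974/7 - 8318) = 1/(-1964346 - 8318) = 1/(-1972664) = -1/1972664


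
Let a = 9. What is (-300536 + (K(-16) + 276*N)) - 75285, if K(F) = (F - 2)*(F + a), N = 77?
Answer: -354443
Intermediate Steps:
K(F) = (-2 + F)*(9 + F) (K(F) = (F - 2)*(F + 9) = (-2 + F)*(9 + F))
(-300536 + (K(-16) + 276*N)) - 75285 = (-300536 + ((-18 + (-16)**2 + 7*(-16)) + 276*77)) - 75285 = (-300536 + ((-18 + 256 - 112) + 21252)) - 75285 = (-300536 + (126 + 21252)) - 75285 = (-300536 + 21378) - 75285 = -279158 - 75285 = -354443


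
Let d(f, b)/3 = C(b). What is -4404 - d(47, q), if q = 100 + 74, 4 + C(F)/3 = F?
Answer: -5934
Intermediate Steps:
C(F) = -12 + 3*F
q = 174
d(f, b) = -36 + 9*b (d(f, b) = 3*(-12 + 3*b) = -36 + 9*b)
-4404 - d(47, q) = -4404 - (-36 + 9*174) = -4404 - (-36 + 1566) = -4404 - 1*1530 = -4404 - 1530 = -5934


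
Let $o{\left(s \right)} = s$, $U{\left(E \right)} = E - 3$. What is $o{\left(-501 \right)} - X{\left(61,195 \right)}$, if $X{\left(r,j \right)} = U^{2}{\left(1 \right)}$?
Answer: $-505$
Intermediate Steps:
$U{\left(E \right)} = -3 + E$
$X{\left(r,j \right)} = 4$ ($X{\left(r,j \right)} = \left(-3 + 1\right)^{2} = \left(-2\right)^{2} = 4$)
$o{\left(-501 \right)} - X{\left(61,195 \right)} = -501 - 4 = -505$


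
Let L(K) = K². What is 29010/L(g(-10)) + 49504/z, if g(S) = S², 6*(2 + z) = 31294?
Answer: 193886541/15641000 ≈ 12.396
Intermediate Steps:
z = 15641/3 (z = -2 + (⅙)*31294 = -2 + 15647/3 = 15641/3 ≈ 5213.7)
29010/L(g(-10)) + 49504/z = 29010/(((-10)²)²) + 49504/(15641/3) = 29010/(100²) + 49504*(3/15641) = 29010/10000 + 148512/15641 = 29010*(1/10000) + 148512/15641 = 2901/1000 + 148512/15641 = 193886541/15641000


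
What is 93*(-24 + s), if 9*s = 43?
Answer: -5363/3 ≈ -1787.7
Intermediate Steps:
s = 43/9 (s = (1/9)*43 = 43/9 ≈ 4.7778)
93*(-24 + s) = 93*(-24 + 43/9) = 93*(-173/9) = -5363/3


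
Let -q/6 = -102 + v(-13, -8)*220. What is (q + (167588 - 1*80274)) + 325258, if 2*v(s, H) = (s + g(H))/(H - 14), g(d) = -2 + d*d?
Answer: 414654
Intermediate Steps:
g(d) = -2 + d**2
v(s, H) = (-2 + s + H**2)/(2*(-14 + H)) (v(s, H) = ((s + (-2 + H**2))/(H - 14))/2 = ((-2 + s + H**2)/(-14 + H))/2 = (-2 + s + H**2)/(2*(-14 + H)))
q = 2082 (q = -6*(-102 + ((-2 - 13 + (-8)**2)/(2*(-14 - 8)))*220) = -6*(-102 + ((1/2)*(-2 - 13 + 64)/(-22))*220) = -6*(-102 + ((1/2)*(-1/22)*49)*220) = -6*(-102 - 49/44*220) = -6*(-102 - 245) = -6*(-347) = 2082)
(q + (167588 - 1*80274)) + 325258 = (2082 + (167588 - 1*80274)) + 325258 = (2082 + (167588 - 80274)) + 325258 = (2082 + 87314) + 325258 = 89396 + 325258 = 414654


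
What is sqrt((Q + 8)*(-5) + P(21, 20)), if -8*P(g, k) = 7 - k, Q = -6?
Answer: I*sqrt(134)/4 ≈ 2.894*I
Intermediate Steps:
P(g, k) = -7/8 + k/8 (P(g, k) = -(7 - k)/8 = -7/8 + k/8)
sqrt((Q + 8)*(-5) + P(21, 20)) = sqrt((-6 + 8)*(-5) + (-7/8 + (1/8)*20)) = sqrt(2*(-5) + (-7/8 + 5/2)) = sqrt(-10 + 13/8) = sqrt(-67/8) = I*sqrt(134)/4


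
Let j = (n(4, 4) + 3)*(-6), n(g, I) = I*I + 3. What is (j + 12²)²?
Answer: 144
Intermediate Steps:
n(g, I) = 3 + I² (n(g, I) = I² + 3 = 3 + I²)
j = -132 (j = ((3 + 4²) + 3)*(-6) = ((3 + 16) + 3)*(-6) = (19 + 3)*(-6) = 22*(-6) = -132)
(j + 12²)² = (-132 + 12²)² = (-132 + 144)² = 12² = 144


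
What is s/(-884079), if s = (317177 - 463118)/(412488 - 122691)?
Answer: 48647/85401147321 ≈ 5.6963e-7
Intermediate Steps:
s = -48647/96599 (s = -145941/289797 = -145941*1/289797 = -48647/96599 ≈ -0.50360)
s/(-884079) = -48647/96599/(-884079) = -48647/96599*(-1/884079) = 48647/85401147321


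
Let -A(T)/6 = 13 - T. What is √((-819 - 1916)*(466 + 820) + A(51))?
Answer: I*√3516982 ≈ 1875.4*I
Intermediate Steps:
A(T) = -78 + 6*T (A(T) = -6*(13 - T) = -78 + 6*T)
√((-819 - 1916)*(466 + 820) + A(51)) = √((-819 - 1916)*(466 + 820) + (-78 + 6*51)) = √(-2735*1286 + (-78 + 306)) = √(-3517210 + 228) = √(-3516982) = I*√3516982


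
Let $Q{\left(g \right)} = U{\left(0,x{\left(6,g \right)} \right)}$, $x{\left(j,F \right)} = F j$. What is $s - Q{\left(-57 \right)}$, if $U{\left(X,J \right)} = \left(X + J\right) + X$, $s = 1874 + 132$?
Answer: $2348$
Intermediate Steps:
$s = 2006$
$U{\left(X,J \right)} = J + 2 X$ ($U{\left(X,J \right)} = \left(J + X\right) + X = J + 2 X$)
$Q{\left(g \right)} = 6 g$ ($Q{\left(g \right)} = g 6 + 2 \cdot 0 = 6 g + 0 = 6 g$)
$s - Q{\left(-57 \right)} = 2006 - 6 \left(-57\right) = 2006 - -342 = 2006 + 342 = 2348$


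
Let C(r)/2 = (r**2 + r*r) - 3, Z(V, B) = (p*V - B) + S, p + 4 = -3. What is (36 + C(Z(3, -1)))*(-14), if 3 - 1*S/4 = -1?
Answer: -1316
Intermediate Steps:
S = 16 (S = 12 - 4*(-1) = 12 + 4 = 16)
p = -7 (p = -4 - 3 = -7)
Z(V, B) = 16 - B - 7*V (Z(V, B) = (-7*V - B) + 16 = (-B - 7*V) + 16 = 16 - B - 7*V)
C(r) = -6 + 4*r**2 (C(r) = 2*((r**2 + r*r) - 3) = 2*((r**2 + r**2) - 3) = 2*(2*r**2 - 3) = 2*(-3 + 2*r**2) = -6 + 4*r**2)
(36 + C(Z(3, -1)))*(-14) = (36 + (-6 + 4*(16 - 1*(-1) - 7*3)**2))*(-14) = (36 + (-6 + 4*(16 + 1 - 21)**2))*(-14) = (36 + (-6 + 4*(-4)**2))*(-14) = (36 + (-6 + 4*16))*(-14) = (36 + (-6 + 64))*(-14) = (36 + 58)*(-14) = 94*(-14) = -1316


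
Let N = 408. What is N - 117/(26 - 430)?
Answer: 164949/404 ≈ 408.29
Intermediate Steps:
N - 117/(26 - 430) = 408 - 117/(26 - 430) = 408 - 117/(-404) = 408 - 117*(-1/404) = 408 + 117/404 = 164949/404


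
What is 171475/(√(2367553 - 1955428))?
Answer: 6859*√16485/3297 ≈ 267.11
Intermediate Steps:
171475/(√(2367553 - 1955428)) = 171475/(√412125) = 171475/((5*√16485)) = 171475*(√16485/82425) = 6859*√16485/3297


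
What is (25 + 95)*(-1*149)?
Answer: -17880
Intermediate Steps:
(25 + 95)*(-1*149) = 120*(-149) = -17880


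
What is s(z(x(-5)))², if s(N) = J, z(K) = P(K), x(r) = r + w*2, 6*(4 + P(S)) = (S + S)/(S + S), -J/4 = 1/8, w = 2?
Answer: ¼ ≈ 0.25000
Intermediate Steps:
J = -½ (J = -4/8 = -4*⅛ = -½ ≈ -0.50000)
P(S) = -23/6 (P(S) = -4 + ((S + S)/(S + S))/6 = -4 + ((2*S)/((2*S)))/6 = -4 + ((2*S)*(1/(2*S)))/6 = -4 + (⅙)*1 = -4 + ⅙ = -23/6)
x(r) = 4 + r (x(r) = r + 2*2 = r + 4 = 4 + r)
z(K) = -23/6
s(N) = -½
s(z(x(-5)))² = (-½)² = ¼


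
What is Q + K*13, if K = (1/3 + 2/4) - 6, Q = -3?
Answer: -421/6 ≈ -70.167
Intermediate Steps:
K = -31/6 (K = (1*(⅓) + 2*(¼)) - 6 = (⅓ + ½) - 6 = ⅚ - 6 = -31/6 ≈ -5.1667)
Q + K*13 = -3 - 31/6*13 = -3 - 403/6 = -421/6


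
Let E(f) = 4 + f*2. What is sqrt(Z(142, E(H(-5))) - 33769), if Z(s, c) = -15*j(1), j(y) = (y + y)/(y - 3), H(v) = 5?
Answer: I*sqrt(33754) ≈ 183.72*I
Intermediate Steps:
j(y) = 2*y/(-3 + y) (j(y) = (2*y)/(-3 + y) = 2*y/(-3 + y))
E(f) = 4 + 2*f
Z(s, c) = 15 (Z(s, c) = -30/(-3 + 1) = -30/(-2) = -30*(-1)/2 = -15*(-1) = 15)
sqrt(Z(142, E(H(-5))) - 33769) = sqrt(15 - 33769) = sqrt(-33754) = I*sqrt(33754)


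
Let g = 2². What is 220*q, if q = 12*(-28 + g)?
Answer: -63360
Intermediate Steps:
g = 4
q = -288 (q = 12*(-28 + 4) = 12*(-24) = -288)
220*q = 220*(-288) = -63360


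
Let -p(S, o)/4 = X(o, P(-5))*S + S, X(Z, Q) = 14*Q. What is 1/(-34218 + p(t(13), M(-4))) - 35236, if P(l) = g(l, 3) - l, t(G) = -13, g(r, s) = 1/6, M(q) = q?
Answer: -3214016507/91214 ≈ -35236.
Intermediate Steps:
g(r, s) = 1/6
P(l) = 1/6 - l
p(S, o) = -880*S/3 (p(S, o) = -4*((14*(1/6 - 1*(-5)))*S + S) = -4*((14*(1/6 + 5))*S + S) = -4*((14*(31/6))*S + S) = -4*(217*S/3 + S) = -880*S/3)
1/(-34218 + p(t(13), M(-4))) - 35236 = 1/(-34218 - 880/3*(-13)) - 35236 = 1/(-34218 + 11440/3) - 35236 = 1/(-91214/3) - 35236 = -3/91214 - 35236 = -3214016507/91214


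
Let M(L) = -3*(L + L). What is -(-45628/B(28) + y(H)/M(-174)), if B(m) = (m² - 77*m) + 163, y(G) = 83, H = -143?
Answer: -15911993/420732 ≈ -37.820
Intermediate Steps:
M(L) = -6*L
B(m) = 163 + m² - 77*m
-(-45628/B(28) + y(H)/M(-174)) = -(-45628/(163 + 28² - 77*28) + 83/((-6*(-174)))) = -(-45628/(163 + 784 - 2156) + 83/1044) = -(-45628/(-1209) + 83*(1/1044)) = -(-45628*(-1/1209) + 83/1044) = -(45628/1209 + 83/1044) = -1*15911993/420732 = -15911993/420732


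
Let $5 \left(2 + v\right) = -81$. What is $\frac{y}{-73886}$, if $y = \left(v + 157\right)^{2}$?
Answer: $- \frac{240818}{923575} \approx -0.26075$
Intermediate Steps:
$v = - \frac{91}{5}$ ($v = -2 + \frac{1}{5} \left(-81\right) = -2 - \frac{81}{5} = - \frac{91}{5} \approx -18.2$)
$y = \frac{481636}{25}$ ($y = \left(- \frac{91}{5} + 157\right)^{2} = \left(\frac{694}{5}\right)^{2} = \frac{481636}{25} \approx 19265.0$)
$\frac{y}{-73886} = \frac{481636}{25 \left(-73886\right)} = \frac{481636}{25} \left(- \frac{1}{73886}\right) = - \frac{240818}{923575}$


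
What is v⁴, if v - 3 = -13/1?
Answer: 10000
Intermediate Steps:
v = -10 (v = 3 - 13/1 = 3 - 13*1 = 3 - 13 = -10)
v⁴ = (-10)⁴ = 10000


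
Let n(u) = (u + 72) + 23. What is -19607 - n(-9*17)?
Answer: -19549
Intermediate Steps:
n(u) = 95 + u (n(u) = (72 + u) + 23 = 95 + u)
-19607 - n(-9*17) = -19607 - (95 - 9*17) = -19607 - (95 - 153) = -19607 - 1*(-58) = -19607 + 58 = -19549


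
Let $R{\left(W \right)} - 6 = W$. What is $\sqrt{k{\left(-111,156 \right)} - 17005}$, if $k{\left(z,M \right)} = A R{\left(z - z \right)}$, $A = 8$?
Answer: $i \sqrt{16957} \approx 130.22 i$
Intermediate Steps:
$R{\left(W \right)} = 6 + W$
$k{\left(z,M \right)} = 48$ ($k{\left(z,M \right)} = 8 \left(6 + \left(z - z\right)\right) = 8 \left(6 + 0\right) = 8 \cdot 6 = 48$)
$\sqrt{k{\left(-111,156 \right)} - 17005} = \sqrt{48 - 17005} = \sqrt{-16957} = i \sqrt{16957}$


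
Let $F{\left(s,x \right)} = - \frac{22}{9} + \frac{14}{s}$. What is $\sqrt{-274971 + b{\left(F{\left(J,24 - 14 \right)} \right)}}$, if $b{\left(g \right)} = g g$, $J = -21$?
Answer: $\frac{i \sqrt{22271867}}{9} \approx 524.37 i$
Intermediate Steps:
$F{\left(s,x \right)} = - \frac{22}{9} + \frac{14}{s}$ ($F{\left(s,x \right)} = \left(-22\right) \frac{1}{9} + \frac{14}{s} = - \frac{22}{9} + \frac{14}{s}$)
$b{\left(g \right)} = g^{2}$
$\sqrt{-274971 + b{\left(F{\left(J,24 - 14 \right)} \right)}} = \sqrt{-274971 + \left(- \frac{22}{9} + \frac{14}{-21}\right)^{2}} = \sqrt{-274971 + \left(- \frac{22}{9} + 14 \left(- \frac{1}{21}\right)\right)^{2}} = \sqrt{-274971 + \left(- \frac{22}{9} - \frac{2}{3}\right)^{2}} = \sqrt{-274971 + \left(- \frac{28}{9}\right)^{2}} = \sqrt{-274971 + \frac{784}{81}} = \sqrt{- \frac{22271867}{81}} = \frac{i \sqrt{22271867}}{9}$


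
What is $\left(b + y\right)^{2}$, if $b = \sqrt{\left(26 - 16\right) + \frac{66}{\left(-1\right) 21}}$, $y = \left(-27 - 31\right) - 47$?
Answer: $\frac{77223}{7} - 120 \sqrt{21} \approx 10482.0$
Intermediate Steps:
$y = -105$ ($y = \left(-27 - 31\right) - 47 = -58 - 47 = -105$)
$b = \frac{4 \sqrt{21}}{7}$ ($b = \sqrt{10 + \frac{66}{-21}} = \sqrt{10 + 66 \left(- \frac{1}{21}\right)} = \sqrt{10 - \frac{22}{7}} = \sqrt{\frac{48}{7}} = \frac{4 \sqrt{21}}{7} \approx 2.6186$)
$\left(b + y\right)^{2} = \left(\frac{4 \sqrt{21}}{7} - 105\right)^{2} = \left(-105 + \frac{4 \sqrt{21}}{7}\right)^{2}$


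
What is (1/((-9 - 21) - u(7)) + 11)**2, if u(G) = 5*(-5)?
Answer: 2916/25 ≈ 116.64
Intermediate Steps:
u(G) = -25
(1/((-9 - 21) - u(7)) + 11)**2 = (1/((-9 - 21) - 1*(-25)) + 11)**2 = (1/(-30 + 25) + 11)**2 = (1/(-5) + 11)**2 = (-1/5 + 11)**2 = (54/5)**2 = 2916/25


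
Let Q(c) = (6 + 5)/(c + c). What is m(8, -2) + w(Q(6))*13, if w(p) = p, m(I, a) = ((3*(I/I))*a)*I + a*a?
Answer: -385/12 ≈ -32.083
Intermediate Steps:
Q(c) = 11/(2*c) (Q(c) = 11/((2*c)) = 11*(1/(2*c)) = 11/(2*c))
m(I, a) = a² + 3*I*a (m(I, a) = ((3*1)*a)*I + a² = (3*a)*I + a² = 3*I*a + a² = a² + 3*I*a)
m(8, -2) + w(Q(6))*13 = -2*(-2 + 3*8) + ((11/2)/6)*13 = -2*(-2 + 24) + ((11/2)*(⅙))*13 = -2*22 + (11/12)*13 = -44 + 143/12 = -385/12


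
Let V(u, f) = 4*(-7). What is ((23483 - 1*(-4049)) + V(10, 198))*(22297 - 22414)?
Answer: -3217968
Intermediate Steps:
V(u, f) = -28
((23483 - 1*(-4049)) + V(10, 198))*(22297 - 22414) = ((23483 - 1*(-4049)) - 28)*(22297 - 22414) = ((23483 + 4049) - 28)*(-117) = (27532 - 28)*(-117) = 27504*(-117) = -3217968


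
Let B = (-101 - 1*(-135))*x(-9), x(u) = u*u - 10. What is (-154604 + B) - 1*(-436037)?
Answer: 283847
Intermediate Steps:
x(u) = -10 + u² (x(u) = u² - 10 = -10 + u²)
B = 2414 (B = (-101 - 1*(-135))*(-10 + (-9)²) = (-101 + 135)*(-10 + 81) = 34*71 = 2414)
(-154604 + B) - 1*(-436037) = (-154604 + 2414) - 1*(-436037) = -152190 + 436037 = 283847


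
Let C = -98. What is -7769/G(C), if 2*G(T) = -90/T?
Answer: -761362/45 ≈ -16919.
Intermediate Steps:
G(T) = -45/T (G(T) = (-90/T)/2 = -45/T)
-7769/G(C) = -7769/((-45/(-98))) = -7769/((-45*(-1/98))) = -7769/45/98 = -7769*98/45 = -761362/45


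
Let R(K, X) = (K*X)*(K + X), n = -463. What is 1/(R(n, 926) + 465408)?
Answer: -1/198040286 ≈ -5.0495e-9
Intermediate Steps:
R(K, X) = K*X*(K + X)
1/(R(n, 926) + 465408) = 1/(-463*926*(-463 + 926) + 465408) = 1/(-463*926*463 + 465408) = 1/(-198505694 + 465408) = 1/(-198040286) = -1/198040286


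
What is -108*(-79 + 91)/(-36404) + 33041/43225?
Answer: 16563739/20704775 ≈ 0.80000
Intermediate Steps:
-108*(-79 + 91)/(-36404) + 33041/43225 = -108*12*(-1/36404) + 33041*(1/43225) = -1296*(-1/36404) + 1739/2275 = 324/9101 + 1739/2275 = 16563739/20704775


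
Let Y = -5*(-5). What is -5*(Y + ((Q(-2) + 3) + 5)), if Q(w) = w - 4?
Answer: -135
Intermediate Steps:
Y = 25
Q(w) = -4 + w
-5*(Y + ((Q(-2) + 3) + 5)) = -5*(25 + (((-4 - 2) + 3) + 5)) = -5*(25 + ((-6 + 3) + 5)) = -5*(25 + (-3 + 5)) = -5*(25 + 2) = -5*27 = -135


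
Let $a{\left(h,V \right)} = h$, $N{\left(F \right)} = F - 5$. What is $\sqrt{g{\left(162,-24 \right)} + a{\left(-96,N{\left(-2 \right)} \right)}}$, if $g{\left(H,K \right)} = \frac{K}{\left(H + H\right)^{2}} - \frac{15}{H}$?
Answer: $\frac{i \sqrt{630465}}{81} \approx 9.8027 i$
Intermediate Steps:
$N{\left(F \right)} = -5 + F$
$g{\left(H,K \right)} = - \frac{15}{H} + \frac{K}{4 H^{2}}$ ($g{\left(H,K \right)} = \frac{K}{\left(2 H\right)^{2}} - \frac{15}{H} = \frac{K}{4 H^{2}} - \frac{15}{H} = - \frac{15}{H} + \frac{K}{4 H^{2}}$)
$\sqrt{g{\left(162,-24 \right)} + a{\left(-96,N{\left(-2 \right)} \right)}} = \sqrt{\frac{-24 - 9720}{4 \cdot 26244} - 96} = \sqrt{\frac{1}{4} \cdot \frac{1}{26244} \left(-24 - 9720\right) - 96} = \sqrt{\frac{1}{4} \cdot \frac{1}{26244} \left(-9744\right) - 96} = \sqrt{- \frac{203}{2187} - 96} = \sqrt{- \frac{210155}{2187}} = \frac{i \sqrt{630465}}{81}$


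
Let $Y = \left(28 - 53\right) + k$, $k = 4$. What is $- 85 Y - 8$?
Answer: $1777$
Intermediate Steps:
$Y = -21$ ($Y = \left(28 - 53\right) + 4 = -25 + 4 = -21$)
$- 85 Y - 8 = \left(-85\right) \left(-21\right) - 8 = 1785 - 8 = 1777$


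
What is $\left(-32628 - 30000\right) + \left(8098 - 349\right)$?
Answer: $-54879$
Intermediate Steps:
$\left(-32628 - 30000\right) + \left(8098 - 349\right) = -62628 + 7749 = -54879$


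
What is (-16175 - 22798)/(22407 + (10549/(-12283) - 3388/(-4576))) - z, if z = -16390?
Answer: 14214714220578/867371743 ≈ 16388.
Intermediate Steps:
(-16175 - 22798)/(22407 + (10549/(-12283) - 3388/(-4576))) - z = (-16175 - 22798)/(22407 + (10549/(-12283) - 3388/(-4576))) - 1*(-16390) = -38973/(22407 + (10549*(-1/12283) - 3388*(-1/4576))) + 16390 = -38973/(22407 + (-10549/12283 + 77/104)) + 16390 = -38973/(22407 - 151305/1277432) + 16390 = -38973/28623267519/1277432 + 16390 = -38973*1277432/28623267519 + 16390 = -1508647192/867371743 + 16390 = 14214714220578/867371743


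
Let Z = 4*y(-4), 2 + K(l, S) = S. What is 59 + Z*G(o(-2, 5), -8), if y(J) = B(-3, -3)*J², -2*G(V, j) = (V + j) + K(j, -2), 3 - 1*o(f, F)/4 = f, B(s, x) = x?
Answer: 827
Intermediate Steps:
K(l, S) = -2 + S
o(f, F) = 12 - 4*f
G(V, j) = 2 - V/2 - j/2 (G(V, j) = -((V + j) + (-2 - 2))/2 = -((V + j) - 4)/2 = -(-4 + V + j)/2 = 2 - V/2 - j/2)
y(J) = -3*J²
Z = -192 (Z = 4*(-3*(-4)²) = 4*(-3*16) = 4*(-48) = -192)
59 + Z*G(o(-2, 5), -8) = 59 - 192*(2 - (12 - 4*(-2))/2 - ½*(-8)) = 59 - 192*(2 - (12 + 8)/2 + 4) = 59 - 192*(2 - ½*20 + 4) = 59 - 192*(2 - 10 + 4) = 59 - 192*(-4) = 59 + 768 = 827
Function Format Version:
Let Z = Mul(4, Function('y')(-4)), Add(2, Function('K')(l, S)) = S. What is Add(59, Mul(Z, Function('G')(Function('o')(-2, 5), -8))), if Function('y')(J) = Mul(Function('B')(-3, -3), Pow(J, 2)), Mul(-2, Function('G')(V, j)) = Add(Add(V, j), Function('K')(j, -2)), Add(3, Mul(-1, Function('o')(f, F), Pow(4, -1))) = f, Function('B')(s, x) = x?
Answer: 827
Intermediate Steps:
Function('K')(l, S) = Add(-2, S)
Function('o')(f, F) = Add(12, Mul(-4, f))
Function('G')(V, j) = Add(2, Mul(Rational(-1, 2), V), Mul(Rational(-1, 2), j)) (Function('G')(V, j) = Mul(Rational(-1, 2), Add(Add(V, j), Add(-2, -2))) = Mul(Rational(-1, 2), Add(Add(V, j), -4)) = Mul(Rational(-1, 2), Add(-4, V, j)) = Add(2, Mul(Rational(-1, 2), V), Mul(Rational(-1, 2), j)))
Function('y')(J) = Mul(-3, Pow(J, 2))
Z = -192 (Z = Mul(4, Mul(-3, Pow(-4, 2))) = Mul(4, Mul(-3, 16)) = Mul(4, -48) = -192)
Add(59, Mul(Z, Function('G')(Function('o')(-2, 5), -8))) = Add(59, Mul(-192, Add(2, Mul(Rational(-1, 2), Add(12, Mul(-4, -2))), Mul(Rational(-1, 2), -8)))) = Add(59, Mul(-192, Add(2, Mul(Rational(-1, 2), Add(12, 8)), 4))) = Add(59, Mul(-192, Add(2, Mul(Rational(-1, 2), 20), 4))) = Add(59, Mul(-192, Add(2, -10, 4))) = Add(59, Mul(-192, -4)) = Add(59, 768) = 827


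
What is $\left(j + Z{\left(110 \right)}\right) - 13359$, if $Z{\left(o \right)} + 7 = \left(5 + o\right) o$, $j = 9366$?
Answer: $8650$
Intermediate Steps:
$Z{\left(o \right)} = -7 + o \left(5 + o\right)$ ($Z{\left(o \right)} = -7 + \left(5 + o\right) o = -7 + o \left(5 + o\right)$)
$\left(j + Z{\left(110 \right)}\right) - 13359 = \left(9366 + \left(-7 + 110^{2} + 5 \cdot 110\right)\right) - 13359 = \left(9366 + \left(-7 + 12100 + 550\right)\right) - 13359 = \left(9366 + 12643\right) - 13359 = 22009 - 13359 = 8650$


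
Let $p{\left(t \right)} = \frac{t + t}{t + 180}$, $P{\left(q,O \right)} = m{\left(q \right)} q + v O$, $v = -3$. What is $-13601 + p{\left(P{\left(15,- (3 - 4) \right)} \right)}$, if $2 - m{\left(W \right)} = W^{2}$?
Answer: $- \frac{598351}{44} \approx -13599.0$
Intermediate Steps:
$m{\left(W \right)} = 2 - W^{2}$
$P{\left(q,O \right)} = - 3 O + q \left(2 - q^{2}\right)$ ($P{\left(q,O \right)} = \left(2 - q^{2}\right) q - 3 O = q \left(2 - q^{2}\right) - 3 O = - 3 O + q \left(2 - q^{2}\right)$)
$p{\left(t \right)} = \frac{2 t}{180 + t}$
$-13601 + p{\left(P{\left(15,- (3 - 4) \right)} \right)} = -13601 + \frac{2 \left(- 15^{3} - 3 \left(- (3 - 4)\right) + 2 \cdot 15\right)}{180 - \left(3345 + 3 \left(-1\right) \left(3 - 4\right)\right)} = -13601 + \frac{2 \left(\left(-1\right) 3375 - 3 \left(\left(-1\right) \left(-1\right)\right) + 30\right)}{180 - \left(3345 + 3 \left(-1\right) \left(-1\right)\right)} = -13601 + \frac{2 \left(-3375 - 3 + 30\right)}{180 - 3348} = -13601 + 2 \left(-3348\right) \frac{1}{180 - 3348} = -13601 + 2 \left(-3348\right) \frac{1}{-3168} = -13601 + 2 \left(-3348\right) \left(- \frac{1}{3168}\right) = -13601 + \frac{93}{44} = - \frac{598351}{44}$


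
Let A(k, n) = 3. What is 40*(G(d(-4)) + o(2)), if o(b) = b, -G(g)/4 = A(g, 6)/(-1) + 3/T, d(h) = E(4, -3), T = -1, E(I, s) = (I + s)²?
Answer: 1040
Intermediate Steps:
d(h) = 1 (d(h) = (4 - 3)² = 1² = 1)
G(g) = 24 (G(g) = -4*(3/(-1) + 3/(-1)) = -4*(3*(-1) + 3*(-1)) = -4*(-3 - 3) = -4*(-6) = 24)
40*(G(d(-4)) + o(2)) = 40*(24 + 2) = 40*26 = 1040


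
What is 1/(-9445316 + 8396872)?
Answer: -1/1048444 ≈ -9.5379e-7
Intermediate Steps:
1/(-9445316 + 8396872) = 1/(-1048444) = -1/1048444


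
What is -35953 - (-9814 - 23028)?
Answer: -3111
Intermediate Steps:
-35953 - (-9814 - 23028) = -35953 - 1*(-32842) = -35953 + 32842 = -3111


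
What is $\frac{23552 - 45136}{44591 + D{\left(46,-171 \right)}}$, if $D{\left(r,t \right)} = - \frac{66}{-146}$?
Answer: $- \frac{196954}{406897} \approx -0.48404$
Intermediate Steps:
$D{\left(r,t \right)} = \frac{33}{73}$ ($D{\left(r,t \right)} = \left(-66\right) \left(- \frac{1}{146}\right) = \frac{33}{73}$)
$\frac{23552 - 45136}{44591 + D{\left(46,-171 \right)}} = \frac{23552 - 45136}{44591 + \frac{33}{73}} = - \frac{21584}{\frac{3255176}{73}} = \left(-21584\right) \frac{73}{3255176} = - \frac{196954}{406897}$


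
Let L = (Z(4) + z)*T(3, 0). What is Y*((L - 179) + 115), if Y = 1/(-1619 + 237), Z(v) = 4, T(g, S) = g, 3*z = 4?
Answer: 24/691 ≈ 0.034732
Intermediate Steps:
z = 4/3 (z = (⅓)*4 = 4/3 ≈ 1.3333)
L = 16 (L = (4 + 4/3)*3 = (16/3)*3 = 16)
Y = -1/1382 (Y = 1/(-1382) = -1/1382 ≈ -0.00072359)
Y*((L - 179) + 115) = -((16 - 179) + 115)/1382 = -(-163 + 115)/1382 = -1/1382*(-48) = 24/691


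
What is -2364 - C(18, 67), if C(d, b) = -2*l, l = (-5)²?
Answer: -2314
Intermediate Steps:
l = 25
C(d, b) = -50 (C(d, b) = -2*25 = -50)
-2364 - C(18, 67) = -2364 - 1*(-50) = -2364 + 50 = -2314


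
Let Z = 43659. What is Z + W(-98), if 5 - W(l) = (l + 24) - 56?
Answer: 43794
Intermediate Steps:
W(l) = 37 - l (W(l) = 5 - ((l + 24) - 56) = 5 - ((24 + l) - 56) = 5 - (-32 + l) = 5 + (32 - l) = 37 - l)
Z + W(-98) = 43659 + (37 - 1*(-98)) = 43659 + (37 + 98) = 43659 + 135 = 43794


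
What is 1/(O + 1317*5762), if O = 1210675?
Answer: 1/8799229 ≈ 1.1365e-7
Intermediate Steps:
1/(O + 1317*5762) = 1/(1210675 + 1317*5762) = 1/(1210675 + 7588554) = 1/8799229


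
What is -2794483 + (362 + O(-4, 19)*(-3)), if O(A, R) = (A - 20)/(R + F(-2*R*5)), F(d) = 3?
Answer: -30735295/11 ≈ -2.7941e+6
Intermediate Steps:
O(A, R) = (-20 + A)/(3 + R) (O(A, R) = (A - 20)/(R + 3) = (-20 + A)/(3 + R))
-2794483 + (362 + O(-4, 19)*(-3)) = -2794483 + (362 + ((-20 - 4)/(3 + 19))*(-3)) = -2794483 + (362 + (-24/22)*(-3)) = -2794483 + (362 + ((1/22)*(-24))*(-3)) = -2794483 + (362 - 12/11*(-3)) = -2794483 + (362 + 36/11) = -2794483 + 4018/11 = -30735295/11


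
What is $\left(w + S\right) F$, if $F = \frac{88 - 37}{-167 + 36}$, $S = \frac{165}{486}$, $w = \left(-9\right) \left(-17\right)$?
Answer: $- \frac{422297}{7074} \approx -59.697$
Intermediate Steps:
$w = 153$
$S = \frac{55}{162}$ ($S = 165 \cdot \frac{1}{486} = \frac{55}{162} \approx 0.33951$)
$F = - \frac{51}{131}$ ($F = \frac{51}{-131} = 51 \left(- \frac{1}{131}\right) = - \frac{51}{131} \approx -0.38931$)
$\left(w + S\right) F = \left(153 + \frac{55}{162}\right) \left(- \frac{51}{131}\right) = \frac{24841}{162} \left(- \frac{51}{131}\right) = - \frac{422297}{7074}$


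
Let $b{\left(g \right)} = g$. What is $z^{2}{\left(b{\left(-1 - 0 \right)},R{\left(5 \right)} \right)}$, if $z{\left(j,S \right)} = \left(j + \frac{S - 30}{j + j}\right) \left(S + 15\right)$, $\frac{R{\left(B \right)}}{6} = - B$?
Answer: $189225$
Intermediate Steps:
$R{\left(B \right)} = - 6 B$ ($R{\left(B \right)} = 6 \left(- B\right) = - 6 B$)
$z{\left(j,S \right)} = \left(15 + S\right) \left(j + \frac{-30 + S}{2 j}\right)$ ($z{\left(j,S \right)} = \left(j + \frac{-30 + S}{2 j}\right) \left(15 + S\right) = \left(15 + S\right) \left(j + \frac{-30 + S}{2 j}\right)$)
$z^{2}{\left(b{\left(-1 - 0 \right)},R{\left(5 \right)} \right)} = \left(\frac{-450 + \left(\left(-6\right) 5\right)^{2} - 15 \left(\left(-6\right) 5\right) + 2 \left(-1 - 0\right)^{2} \left(15 - 30\right)}{2 \left(-1 - 0\right)}\right)^{2} = \left(\frac{-450 + \left(-30\right)^{2} - -450 + 2 \left(-1 + 0\right)^{2} \left(15 - 30\right)}{2 \left(-1 + 0\right)}\right)^{2} = \left(\frac{-450 + 900 + 450 + 2 \left(-1\right)^{2} \left(-15\right)}{2 \left(-1\right)}\right)^{2} = \left(\frac{1}{2} \left(-1\right) \left(-450 + 900 + 450 + 2 \cdot 1 \left(-15\right)\right)\right)^{2} = \left(\frac{1}{2} \left(-1\right) \left(-450 + 900 + 450 - 30\right)\right)^{2} = \left(\frac{1}{2} \left(-1\right) 870\right)^{2} = \left(-435\right)^{2} = 189225$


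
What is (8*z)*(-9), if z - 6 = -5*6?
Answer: 1728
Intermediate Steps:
z = -24 (z = 6 - 5*6 = 6 - 30 = -24)
(8*z)*(-9) = (8*(-24))*(-9) = -192*(-9) = 1728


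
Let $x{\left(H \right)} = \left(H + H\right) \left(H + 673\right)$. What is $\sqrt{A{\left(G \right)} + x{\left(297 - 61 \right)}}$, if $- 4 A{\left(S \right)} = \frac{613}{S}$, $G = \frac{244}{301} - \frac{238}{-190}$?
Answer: $\frac{\sqrt{5972827665223927}}{117998} \approx 654.96$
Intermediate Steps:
$x{\left(H \right)} = 2 H \left(673 + H\right)$
$G = \frac{58999}{28595}$ ($G = 244 \cdot \frac{1}{301} - - \frac{119}{95} = \frac{244}{301} + \frac{119}{95} = \frac{58999}{28595} \approx 2.0633$)
$A{\left(S \right)} = - \frac{613}{4 S}$ ($A{\left(S \right)} = - \frac{613 \frac{1}{S}}{4} = - \frac{613}{4 S}$)
$\sqrt{A{\left(G \right)} + x{\left(297 - 61 \right)}} = \sqrt{- \frac{613}{4 \cdot \frac{58999}{28595}} + 2 \left(297 - 61\right) \left(673 + \left(297 - 61\right)\right)} = \sqrt{\left(- \frac{613}{4}\right) \frac{28595}{58999} + 2 \cdot 236 \left(673 + 236\right)} = \sqrt{- \frac{17528735}{235996} + 2 \cdot 236 \cdot 909} = \sqrt{- \frac{17528735}{235996} + 429048} = \sqrt{\frac{101236083073}{235996}} = \frac{\sqrt{5972827665223927}}{117998}$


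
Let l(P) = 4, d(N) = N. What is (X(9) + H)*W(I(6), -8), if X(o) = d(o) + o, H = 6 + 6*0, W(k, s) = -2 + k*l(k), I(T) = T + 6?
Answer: 1104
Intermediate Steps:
I(T) = 6 + T
W(k, s) = -2 + 4*k (W(k, s) = -2 + k*4 = -2 + 4*k)
H = 6 (H = 6 + 0 = 6)
X(o) = 2*o (X(o) = o + o = 2*o)
(X(9) + H)*W(I(6), -8) = (2*9 + 6)*(-2 + 4*(6 + 6)) = (18 + 6)*(-2 + 4*12) = 24*(-2 + 48) = 24*46 = 1104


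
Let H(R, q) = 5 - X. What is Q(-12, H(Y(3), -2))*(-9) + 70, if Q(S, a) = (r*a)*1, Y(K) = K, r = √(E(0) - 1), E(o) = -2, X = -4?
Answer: 70 - 81*I*√3 ≈ 70.0 - 140.3*I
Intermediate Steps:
r = I*√3 (r = √(-2 - 1) = √(-3) = I*√3 ≈ 1.732*I)
H(R, q) = 9 (H(R, q) = 5 - 1*(-4) = 5 + 4 = 9)
Q(S, a) = I*a*√3 (Q(S, a) = ((I*√3)*a)*1 = (I*a*√3)*1 = I*a*√3)
Q(-12, H(Y(3), -2))*(-9) + 70 = (I*9*√3)*(-9) + 70 = (9*I*√3)*(-9) + 70 = -81*I*√3 + 70 = 70 - 81*I*√3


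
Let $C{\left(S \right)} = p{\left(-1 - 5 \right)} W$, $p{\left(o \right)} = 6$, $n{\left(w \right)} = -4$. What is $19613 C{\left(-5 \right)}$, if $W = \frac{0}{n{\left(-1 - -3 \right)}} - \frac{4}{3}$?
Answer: $-156904$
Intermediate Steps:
$W = - \frac{4}{3}$ ($W = \frac{0}{-4} - \frac{4}{3} = 0 \left(- \frac{1}{4}\right) - \frac{4}{3} = 0 - \frac{4}{3} = - \frac{4}{3} \approx -1.3333$)
$C{\left(S \right)} = -8$ ($C{\left(S \right)} = 6 \left(- \frac{4}{3}\right) = -8$)
$19613 C{\left(-5 \right)} = 19613 \left(-8\right) = -156904$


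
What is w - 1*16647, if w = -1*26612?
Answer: -43259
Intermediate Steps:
w = -26612
w - 1*16647 = -26612 - 1*16647 = -26612 - 16647 = -43259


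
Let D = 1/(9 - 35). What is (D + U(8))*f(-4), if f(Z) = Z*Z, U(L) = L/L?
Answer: 200/13 ≈ 15.385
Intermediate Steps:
U(L) = 1
f(Z) = Z²
D = -1/26 (D = 1/(-26) = -1/26 ≈ -0.038462)
(D + U(8))*f(-4) = (-1/26 + 1)*(-4)² = (25/26)*16 = 200/13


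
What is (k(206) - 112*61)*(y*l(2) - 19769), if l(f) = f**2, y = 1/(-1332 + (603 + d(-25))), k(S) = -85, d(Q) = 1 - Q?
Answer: 96129775287/703 ≈ 1.3674e+8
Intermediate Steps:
y = -1/703 (y = 1/(-1332 + (603 + (1 - 1*(-25)))) = 1/(-1332 + (603 + (1 + 25))) = 1/(-1332 + (603 + 26)) = 1/(-1332 + 629) = 1/(-703) = -1/703 ≈ -0.0014225)
(k(206) - 112*61)*(y*l(2) - 19769) = (-85 - 112*61)*(-1/703*2**2 - 19769) = (-85 - 6832)*(-1/703*4 - 19769) = -6917*(-4/703 - 19769) = -6917*(-13897611/703) = 96129775287/703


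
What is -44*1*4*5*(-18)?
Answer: 15840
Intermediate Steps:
-44*1*4*5*(-18) = -176*5*(-18) = -44*20*(-18) = -880*(-18) = 15840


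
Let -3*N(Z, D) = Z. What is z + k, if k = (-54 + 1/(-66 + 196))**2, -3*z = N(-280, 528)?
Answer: 438665249/152100 ≈ 2884.1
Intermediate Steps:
N(Z, D) = -Z/3
z = -280/9 (z = -(-1)*(-280)/9 = -1/3*280/3 = -280/9 ≈ -31.111)
k = 49266361/16900 (k = (-54 + 1/130)**2 = (-7019/130)**2 = 49266361/16900 ≈ 2915.2)
z + k = -280/9 + 49266361/16900 = 438665249/152100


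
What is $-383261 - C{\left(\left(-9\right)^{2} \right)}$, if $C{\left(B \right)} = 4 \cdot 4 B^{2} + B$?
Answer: $-488318$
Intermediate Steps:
$C{\left(B \right)} = B + 16 B^{2}$ ($C{\left(B \right)} = 16 B^{2} + B = B + 16 B^{2}$)
$-383261 - C{\left(\left(-9\right)^{2} \right)} = -383261 - \left(-9\right)^{2} \left(1 + 16 \left(-9\right)^{2}\right) = -383261 - 81 \left(1 + 16 \cdot 81\right) = -383261 - 81 \left(1 + 1296\right) = -383261 - 81 \cdot 1297 = -383261 - 105057 = -488318$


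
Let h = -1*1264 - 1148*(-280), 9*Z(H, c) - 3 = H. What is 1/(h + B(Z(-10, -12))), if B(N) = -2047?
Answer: 1/318129 ≈ 3.1434e-6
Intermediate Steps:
Z(H, c) = ⅓ + H/9
h = 320176 (h = -1264 + 321440 = 320176)
1/(h + B(Z(-10, -12))) = 1/(320176 - 2047) = 1/318129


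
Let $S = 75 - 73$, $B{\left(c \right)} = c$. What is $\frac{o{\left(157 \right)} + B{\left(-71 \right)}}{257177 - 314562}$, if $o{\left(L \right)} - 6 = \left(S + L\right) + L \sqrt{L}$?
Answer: $- \frac{94}{57385} - \frac{157 \sqrt{157}}{57385} \approx -0.035919$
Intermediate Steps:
$S = 2$ ($S = 75 - 73 = 2$)
$o{\left(L \right)} = 8 + L + L^{\frac{3}{2}}$ ($o{\left(L \right)} = 6 + \left(\left(2 + L\right) + L \sqrt{L}\right) = 6 + \left(\left(2 + L\right) + L^{\frac{3}{2}}\right) = 6 + \left(2 + L + L^{\frac{3}{2}}\right) = 8 + L + L^{\frac{3}{2}}$)
$\frac{o{\left(157 \right)} + B{\left(-71 \right)}}{257177 - 314562} = \frac{\left(8 + 157 + 157^{\frac{3}{2}}\right) - 71}{257177 - 314562} = \frac{\left(8 + 157 + 157 \sqrt{157}\right) - 71}{-57385} = \left(\left(165 + 157 \sqrt{157}\right) - 71\right) \left(- \frac{1}{57385}\right) = \left(94 + 157 \sqrt{157}\right) \left(- \frac{1}{57385}\right) = - \frac{94}{57385} - \frac{157 \sqrt{157}}{57385}$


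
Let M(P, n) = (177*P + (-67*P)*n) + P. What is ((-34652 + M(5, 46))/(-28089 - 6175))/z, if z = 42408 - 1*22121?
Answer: 12293/173778442 ≈ 7.0740e-5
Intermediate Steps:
M(P, n) = 178*P - 67*P*n (M(P, n) = (177*P - 67*P*n) + P = 178*P - 67*P*n)
z = 20287 (z = 42408 - 22121 = 20287)
((-34652 + M(5, 46))/(-28089 - 6175))/z = ((-34652 + 5*(178 - 67*46))/(-28089 - 6175))/20287 = ((-34652 + 5*(178 - 3082))/(-34264))*(1/20287) = ((-34652 + 5*(-2904))*(-1/34264))*(1/20287) = ((-34652 - 14520)*(-1/34264))*(1/20287) = -49172*(-1/34264)*(1/20287) = (12293/8566)*(1/20287) = 12293/173778442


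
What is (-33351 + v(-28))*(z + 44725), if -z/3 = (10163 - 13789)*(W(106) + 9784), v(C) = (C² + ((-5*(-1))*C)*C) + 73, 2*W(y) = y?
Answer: -3058892732714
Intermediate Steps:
W(y) = y/2
v(C) = 73 + 6*C² (v(C) = (C² + (5*C)*C) + 73 = (C² + 5*C²) + 73 = 6*C² + 73 = 73 + 6*C²)
z = 107006886 (z = -3*(10163 - 13789)*((½)*106 + 9784) = -(-10878)*(53 + 9784) = -(-10878)*9837 = -3*(-35668962) = 107006886)
(-33351 + v(-28))*(z + 44725) = (-33351 + (73 + 6*(-28)²))*(107006886 + 44725) = (-33351 + (73 + 6*784))*107051611 = (-33351 + (73 + 4704))*107051611 = (-33351 + 4777)*107051611 = -28574*107051611 = -3058892732714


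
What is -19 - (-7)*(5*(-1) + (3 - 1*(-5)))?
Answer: 2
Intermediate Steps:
-19 - (-7)*(5*(-1) + (3 - 1*(-5))) = -19 - (-7)*(-5 + (3 + 5)) = -19 - (-7)*(-5 + 8) = -19 - (-7)*3 = -19 - 1*(-21) = -19 + 21 = 2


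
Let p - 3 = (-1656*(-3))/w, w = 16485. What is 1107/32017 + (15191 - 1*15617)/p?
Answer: -24975850901/193606799 ≈ -129.00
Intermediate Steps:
p = 18141/5495 (p = 3 - 1656*(-3)/16485 = 3 + 4968*(1/16485) = 3 + 1656/5495 = 18141/5495 ≈ 3.3014)
1107/32017 + (15191 - 1*15617)/p = 1107/32017 + (15191 - 1*15617)/(18141/5495) = 1107*(1/32017) + (15191 - 15617)*(5495/18141) = 1107/32017 - 426*5495/18141 = 1107/32017 - 780290/6047 = -24975850901/193606799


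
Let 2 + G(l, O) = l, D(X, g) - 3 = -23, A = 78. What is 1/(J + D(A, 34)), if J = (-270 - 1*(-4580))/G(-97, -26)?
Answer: -99/6290 ≈ -0.015739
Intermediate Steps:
D(X, g) = -20 (D(X, g) = 3 - 23 = -20)
G(l, O) = -2 + l
J = -4310/99 (J = (-270 - 1*(-4580))/(-2 - 97) = (-270 + 4580)/(-99) = 4310*(-1/99) = -4310/99 ≈ -43.535)
1/(J + D(A, 34)) = 1/(-4310/99 - 20) = 1/(-6290/99) = -99/6290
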